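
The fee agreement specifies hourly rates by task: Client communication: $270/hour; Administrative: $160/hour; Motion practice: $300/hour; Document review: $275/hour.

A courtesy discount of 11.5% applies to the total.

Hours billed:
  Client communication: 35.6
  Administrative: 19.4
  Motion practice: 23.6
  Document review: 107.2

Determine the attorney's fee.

$43,609.26

Client communication: 35.6 × $270 = $9,612.00
Administrative: 19.4 × $160 = $3,104.00
Motion practice: 23.6 × $300 = $7,080.00
Document review: 107.2 × $275 = $29,480.00
Subtotal: $49,276.00
Less 11.5% discount: −$5,666.74
Total: $49,276.00 − $5,666.74 = $43,609.26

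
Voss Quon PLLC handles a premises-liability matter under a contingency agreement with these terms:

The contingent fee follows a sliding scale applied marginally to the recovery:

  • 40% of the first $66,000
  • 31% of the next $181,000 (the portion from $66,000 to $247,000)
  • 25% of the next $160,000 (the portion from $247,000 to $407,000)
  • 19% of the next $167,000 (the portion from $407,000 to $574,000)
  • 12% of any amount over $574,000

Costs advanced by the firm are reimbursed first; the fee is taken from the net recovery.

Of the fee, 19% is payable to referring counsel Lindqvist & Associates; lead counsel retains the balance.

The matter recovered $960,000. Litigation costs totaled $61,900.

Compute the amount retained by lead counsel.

Fee base (net of costs): $960,000 − $61,900 = $898,100
First $66,000 at 40% = $26,400.00
Next $181,000 at 31% = $56,110.00
Next $160,000 at 25% = $40,000.00
Next $167,000 at 19% = $31,730.00
Remaining $324,100 at 12% = $38,892.00
Fee: $26,400.00 + $56,110.00 + $40,000.00 + $31,730.00 + $38,892.00 = $193,132.00
Referral share: 19% of $193,132.00 = $36,695.08; lead counsel retains $193,132.00 − $36,695.08 = $156,436.92.

$156,436.92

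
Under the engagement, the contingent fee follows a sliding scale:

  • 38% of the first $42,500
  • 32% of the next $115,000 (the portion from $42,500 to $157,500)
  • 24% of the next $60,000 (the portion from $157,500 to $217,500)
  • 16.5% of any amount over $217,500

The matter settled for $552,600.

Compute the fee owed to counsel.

$122,641.50

First $42,500 at 38% = $16,150.00
Next $115,000 at 32% = $36,800.00
Next $60,000 at 24% = $14,400.00
Remaining $335,100 at 16.5% = $55,291.50
Fee: $16,150.00 + $36,800.00 + $14,400.00 + $55,291.50 = $122,641.50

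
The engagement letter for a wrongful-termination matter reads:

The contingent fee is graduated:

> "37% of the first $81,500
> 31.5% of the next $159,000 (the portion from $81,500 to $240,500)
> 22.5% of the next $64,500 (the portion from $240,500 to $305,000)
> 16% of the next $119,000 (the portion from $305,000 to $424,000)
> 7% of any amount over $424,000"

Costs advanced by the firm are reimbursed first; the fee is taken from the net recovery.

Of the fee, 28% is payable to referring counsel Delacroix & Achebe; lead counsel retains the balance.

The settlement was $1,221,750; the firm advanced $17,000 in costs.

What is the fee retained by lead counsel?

$121,280.40

Fee base (net of costs): $1,221,750 − $17,000 = $1,204,750
First $81,500 at 37% = $30,155.00
Next $159,000 at 31.5% = $50,085.00
Next $64,500 at 22.5% = $14,512.50
Next $119,000 at 16% = $19,040.00
Remaining $780,750 at 7% = $54,652.50
Fee: $30,155.00 + $50,085.00 + $14,512.50 + $19,040.00 + $54,652.50 = $168,445.00
Referral share: 28% of $168,445.00 = $47,164.60; lead counsel retains $168,445.00 − $47,164.60 = $121,280.40.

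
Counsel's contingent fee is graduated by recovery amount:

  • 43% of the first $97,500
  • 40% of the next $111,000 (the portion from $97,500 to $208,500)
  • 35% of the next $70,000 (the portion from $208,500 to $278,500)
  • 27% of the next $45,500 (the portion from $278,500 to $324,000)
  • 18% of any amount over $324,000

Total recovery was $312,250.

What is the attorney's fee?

First $97,500 at 43% = $41,925.00
Next $111,000 at 40% = $44,400.00
Next $70,000 at 35% = $24,500.00
Remaining $33,750 at 27% = $9,112.50
Fee: $41,925.00 + $44,400.00 + $24,500.00 + $9,112.50 = $119,937.50

$119,937.50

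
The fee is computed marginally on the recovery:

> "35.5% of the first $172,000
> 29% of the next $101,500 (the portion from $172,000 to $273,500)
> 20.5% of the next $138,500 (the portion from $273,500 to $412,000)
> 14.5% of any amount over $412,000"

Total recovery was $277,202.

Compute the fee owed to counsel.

First $172,000 at 35.5% = $61,060.00
Next $101,500 at 29% = $29,435.00
Remaining $3,702 at 20.5% = $758.91
Fee: $61,060.00 + $29,435.00 + $758.91 = $91,253.91

$91,253.91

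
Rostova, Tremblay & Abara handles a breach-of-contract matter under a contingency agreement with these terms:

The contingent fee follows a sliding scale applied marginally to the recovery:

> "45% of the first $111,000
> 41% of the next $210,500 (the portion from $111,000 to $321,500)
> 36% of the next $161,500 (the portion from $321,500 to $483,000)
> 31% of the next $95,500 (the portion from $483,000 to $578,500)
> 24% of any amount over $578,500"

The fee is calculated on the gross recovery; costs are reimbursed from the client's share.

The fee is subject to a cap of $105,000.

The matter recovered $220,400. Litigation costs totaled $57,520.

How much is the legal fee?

Fee base is the gross recovery, $220,400; costs are reimbursed separately.
First $111,000 at 45% = $49,950.00
Remaining $109,400 at 41% = $44,854.00
Fee: $49,950.00 + $44,854.00 = $94,804.00
$94,804.00 is under the $105,000 cap.

$94,804.00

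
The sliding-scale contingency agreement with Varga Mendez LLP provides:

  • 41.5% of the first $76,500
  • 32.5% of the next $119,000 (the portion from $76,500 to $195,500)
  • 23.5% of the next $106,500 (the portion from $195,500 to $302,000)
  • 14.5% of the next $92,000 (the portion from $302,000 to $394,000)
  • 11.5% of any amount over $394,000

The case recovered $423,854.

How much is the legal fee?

First $76,500 at 41.5% = $31,747.50
Next $119,000 at 32.5% = $38,675.00
Next $106,500 at 23.5% = $25,027.50
Next $92,000 at 14.5% = $13,340.00
Remaining $29,854 at 11.5% = $3,433.21
Fee: $31,747.50 + $38,675.00 + $25,027.50 + $13,340.00 + $3,433.21 = $112,223.21

$112,223.21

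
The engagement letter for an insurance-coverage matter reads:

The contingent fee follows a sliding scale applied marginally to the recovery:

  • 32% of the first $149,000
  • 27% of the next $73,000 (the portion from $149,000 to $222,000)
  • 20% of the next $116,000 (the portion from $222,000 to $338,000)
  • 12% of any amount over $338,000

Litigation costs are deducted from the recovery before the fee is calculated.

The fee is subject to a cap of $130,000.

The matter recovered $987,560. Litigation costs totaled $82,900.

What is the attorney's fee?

Fee base (net of costs): $987,560 − $82,900 = $904,660
First $149,000 at 32% = $47,680.00
Next $73,000 at 27% = $19,710.00
Next $116,000 at 20% = $23,200.00
Remaining $566,660 at 12% = $67,999.20
Fee: $47,680.00 + $19,710.00 + $23,200.00 + $67,999.20 = $158,589.20
$158,589.20 exceeds the $130,000 cap, so the fee is capped at $130,000.00.

$130,000.00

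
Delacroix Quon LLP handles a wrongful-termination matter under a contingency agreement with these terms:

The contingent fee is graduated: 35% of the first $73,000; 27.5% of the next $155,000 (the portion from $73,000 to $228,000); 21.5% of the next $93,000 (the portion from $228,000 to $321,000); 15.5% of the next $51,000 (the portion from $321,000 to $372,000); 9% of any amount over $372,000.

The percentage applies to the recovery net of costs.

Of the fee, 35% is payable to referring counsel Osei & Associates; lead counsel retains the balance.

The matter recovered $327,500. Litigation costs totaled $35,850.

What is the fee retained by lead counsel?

Fee base (net of costs): $327,500 − $35,850 = $291,650
First $73,000 at 35% = $25,550.00
Next $155,000 at 27.5% = $42,625.00
Remaining $63,650 at 21.5% = $13,684.75
Fee: $25,550.00 + $42,625.00 + $13,684.75 = $81,859.75
Referral share: 35% of $81,859.75 = $28,650.91; lead counsel retains $81,859.75 − $28,650.91 = $53,208.84.

$53,208.84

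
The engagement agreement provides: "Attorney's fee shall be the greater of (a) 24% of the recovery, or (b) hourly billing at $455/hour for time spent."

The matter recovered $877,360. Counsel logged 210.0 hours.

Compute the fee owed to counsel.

(a) 24% of $877,360 = $210,566.40
(b) 210.0 × $455 = $95,550.00
The greater is (a): $210,566.40.

$210,566.40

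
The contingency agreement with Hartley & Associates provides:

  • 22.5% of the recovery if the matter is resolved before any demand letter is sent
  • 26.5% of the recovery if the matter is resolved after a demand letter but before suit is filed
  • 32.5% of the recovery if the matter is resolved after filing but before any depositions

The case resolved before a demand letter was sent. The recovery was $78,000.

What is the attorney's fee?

$17,550.00

The matter resolved before a demand letter was sent, so the 22.5% rate applies.
$78,000 × 22.5% = $17,550.00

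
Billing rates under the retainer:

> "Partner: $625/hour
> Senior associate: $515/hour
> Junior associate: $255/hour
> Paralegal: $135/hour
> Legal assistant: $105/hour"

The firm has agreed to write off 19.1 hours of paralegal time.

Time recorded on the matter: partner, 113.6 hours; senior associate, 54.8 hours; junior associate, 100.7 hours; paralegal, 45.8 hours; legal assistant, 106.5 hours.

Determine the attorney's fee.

Partner: 113.6 × $625 = $71,000.00
Senior associate: 54.8 × $515 = $28,222.00
Junior associate: 100.7 × $255 = $25,678.50
Paralegal: 45.8 × $135 = $6,183.00
Legal assistant: 106.5 × $105 = $11,182.50
Subtotal: $142,266.00
Write-off: 19.1 × $135 = $2,578.50
Total: $142,266.00 − $2,578.50 = $139,687.50

$139,687.50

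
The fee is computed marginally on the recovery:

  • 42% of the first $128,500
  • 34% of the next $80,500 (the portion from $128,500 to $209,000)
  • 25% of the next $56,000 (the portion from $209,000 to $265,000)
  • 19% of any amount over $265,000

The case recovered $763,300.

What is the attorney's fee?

$190,017.00

First $128,500 at 42% = $53,970.00
Next $80,500 at 34% = $27,370.00
Next $56,000 at 25% = $14,000.00
Remaining $498,300 at 19% = $94,677.00
Fee: $53,970.00 + $27,370.00 + $14,000.00 + $94,677.00 = $190,017.00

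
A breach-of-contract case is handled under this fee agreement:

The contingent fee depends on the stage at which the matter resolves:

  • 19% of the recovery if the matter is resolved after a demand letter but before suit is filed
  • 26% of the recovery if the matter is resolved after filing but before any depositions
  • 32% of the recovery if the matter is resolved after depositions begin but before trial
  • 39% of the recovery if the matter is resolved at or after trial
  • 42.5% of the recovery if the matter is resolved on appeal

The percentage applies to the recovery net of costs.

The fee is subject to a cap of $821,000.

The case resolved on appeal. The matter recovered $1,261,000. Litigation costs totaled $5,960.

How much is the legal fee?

Fee base (net of costs): $1,261,000 − $5,960 = $1,255,040
The matter resolved on appeal, so the 42.5% rate applies.
$1,255,040 × 42.5% = $533,392.00
$533,392.00 is under the $821,000 cap.

$533,392.00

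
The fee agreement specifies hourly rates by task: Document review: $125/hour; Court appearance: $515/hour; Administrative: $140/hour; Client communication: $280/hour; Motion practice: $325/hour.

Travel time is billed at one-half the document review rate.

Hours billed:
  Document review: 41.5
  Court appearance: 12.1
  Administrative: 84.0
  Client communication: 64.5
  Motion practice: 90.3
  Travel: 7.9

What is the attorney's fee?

$71,080.25

Document review: 41.5 × $125 = $5,187.50
Court appearance: 12.1 × $515 = $6,231.50
Administrative: 84.0 × $140 = $11,760.00
Client communication: 64.5 × $280 = $18,060.00
Motion practice: 90.3 × $325 = $29,347.50
Subtotal: $5,187.50 + $6,231.50 + $11,760.00 + $18,060.00 + $29,347.50 = $70,586.50
Travel: 7.9 × ($125 ÷ 2) = 7.9 × $62.50 = $493.75
Total: $70,586.50 + $493.75 = $71,080.25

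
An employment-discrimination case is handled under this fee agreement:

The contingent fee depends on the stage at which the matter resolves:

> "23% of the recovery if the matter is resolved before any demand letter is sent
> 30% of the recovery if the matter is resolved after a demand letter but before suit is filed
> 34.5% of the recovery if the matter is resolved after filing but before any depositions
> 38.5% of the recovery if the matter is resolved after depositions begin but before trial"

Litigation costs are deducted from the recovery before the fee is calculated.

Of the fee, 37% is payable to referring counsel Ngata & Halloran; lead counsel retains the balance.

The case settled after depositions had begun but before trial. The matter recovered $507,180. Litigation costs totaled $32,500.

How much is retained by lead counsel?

Fee base (net of costs): $507,180 − $32,500 = $474,680
The matter settled after depositions had begun but before trial, so the 38.5% rate applies.
$474,680 × 38.5% = $182,751.80
Referral share: 37% of $182,751.80 = $67,618.17; lead counsel retains $182,751.80 − $67,618.17 = $115,133.63.

$115,133.63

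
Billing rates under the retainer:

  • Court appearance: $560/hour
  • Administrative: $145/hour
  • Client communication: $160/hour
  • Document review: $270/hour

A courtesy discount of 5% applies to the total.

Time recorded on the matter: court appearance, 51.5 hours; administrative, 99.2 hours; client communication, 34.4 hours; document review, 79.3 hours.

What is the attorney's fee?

Court appearance: 51.5 × $560 = $28,840.00
Administrative: 99.2 × $145 = $14,384.00
Client communication: 34.4 × $160 = $5,504.00
Document review: 79.3 × $270 = $21,411.00
Subtotal: $70,139.00
Less 5% discount: −$3,506.95
Total: $70,139.00 − $3,506.95 = $66,632.05

$66,632.05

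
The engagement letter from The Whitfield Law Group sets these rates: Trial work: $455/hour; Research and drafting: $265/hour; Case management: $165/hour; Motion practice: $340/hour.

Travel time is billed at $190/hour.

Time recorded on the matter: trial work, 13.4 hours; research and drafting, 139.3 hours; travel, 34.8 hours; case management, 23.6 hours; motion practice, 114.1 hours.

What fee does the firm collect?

Trial work: 13.4 × $455 = $6,097.00
Research and drafting: 139.3 × $265 = $36,914.50
Case management: 23.6 × $165 = $3,894.00
Motion practice: 114.1 × $340 = $38,794.00
Subtotal: $6,097.00 + $36,914.50 + $3,894.00 + $38,794.00 = $85,699.50
Travel: 34.8 × $190 = $6,612.00
Total: $85,699.50 + $6,612.00 = $92,311.50

$92,311.50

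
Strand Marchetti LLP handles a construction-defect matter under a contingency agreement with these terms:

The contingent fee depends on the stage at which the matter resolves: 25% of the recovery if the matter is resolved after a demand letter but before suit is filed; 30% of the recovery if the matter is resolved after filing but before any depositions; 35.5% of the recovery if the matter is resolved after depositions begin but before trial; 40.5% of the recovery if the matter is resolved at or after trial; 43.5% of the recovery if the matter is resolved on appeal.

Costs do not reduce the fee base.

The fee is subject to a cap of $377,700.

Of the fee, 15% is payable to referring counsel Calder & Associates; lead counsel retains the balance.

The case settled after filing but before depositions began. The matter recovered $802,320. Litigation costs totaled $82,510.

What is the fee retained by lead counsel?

Fee base is the gross recovery, $802,320; costs are reimbursed separately.
The matter settled after filing but before depositions began, so the 30% rate applies.
$802,320 × 30% = $240,696.00
$240,696.00 is under the $377,700 cap.
Referral share: 15% of $240,696.00 = $36,104.40; lead counsel retains $240,696.00 − $36,104.40 = $204,591.60.

$204,591.60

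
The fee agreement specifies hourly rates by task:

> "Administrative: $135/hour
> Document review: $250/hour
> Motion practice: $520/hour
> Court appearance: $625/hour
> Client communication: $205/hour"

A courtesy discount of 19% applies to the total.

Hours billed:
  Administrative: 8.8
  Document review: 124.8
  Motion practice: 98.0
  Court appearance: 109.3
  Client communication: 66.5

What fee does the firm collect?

$133,887.33

Administrative: 8.8 × $135 = $1,188.00
Document review: 124.8 × $250 = $31,200.00
Motion practice: 98.0 × $520 = $50,960.00
Court appearance: 109.3 × $625 = $68,312.50
Client communication: 66.5 × $205 = $13,632.50
Subtotal: $165,293.00
Less 19% discount: −$31,405.67
Total: $165,293.00 − $31,405.67 = $133,887.33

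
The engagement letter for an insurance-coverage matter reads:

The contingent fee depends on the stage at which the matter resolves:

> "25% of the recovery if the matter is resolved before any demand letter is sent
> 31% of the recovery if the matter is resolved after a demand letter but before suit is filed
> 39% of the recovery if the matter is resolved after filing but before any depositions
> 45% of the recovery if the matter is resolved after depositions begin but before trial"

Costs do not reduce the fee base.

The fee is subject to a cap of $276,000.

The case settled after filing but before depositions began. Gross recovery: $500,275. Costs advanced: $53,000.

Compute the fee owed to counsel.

Fee base is the gross recovery, $500,275; costs are reimbursed separately.
The matter settled after filing but before depositions began, so the 39% rate applies.
$500,275 × 39% = $195,107.25
$195,107.25 is under the $276,000 cap.

$195,107.25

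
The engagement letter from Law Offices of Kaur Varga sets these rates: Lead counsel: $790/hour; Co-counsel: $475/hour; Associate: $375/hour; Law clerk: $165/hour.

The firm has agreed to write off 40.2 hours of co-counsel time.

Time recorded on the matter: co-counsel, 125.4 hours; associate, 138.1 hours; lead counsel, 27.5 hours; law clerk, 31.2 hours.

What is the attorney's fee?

Lead counsel: 27.5 × $790 = $21,725.00
Co-counsel: 125.4 × $475 = $59,565.00
Associate: 138.1 × $375 = $51,787.50
Law clerk: 31.2 × $165 = $5,148.00
Subtotal: $138,225.50
Write-off: 40.2 × $475 = $19,095.00
Total: $138,225.50 − $19,095.00 = $119,130.50

$119,130.50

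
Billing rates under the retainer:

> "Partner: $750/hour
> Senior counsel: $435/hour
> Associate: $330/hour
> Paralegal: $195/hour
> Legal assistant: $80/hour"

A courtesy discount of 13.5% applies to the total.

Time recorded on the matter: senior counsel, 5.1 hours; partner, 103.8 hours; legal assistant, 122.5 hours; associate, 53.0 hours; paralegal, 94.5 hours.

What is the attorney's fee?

$108,804.89

Partner: 103.8 × $750 = $77,850.00
Senior counsel: 5.1 × $435 = $2,218.50
Associate: 53.0 × $330 = $17,490.00
Paralegal: 94.5 × $195 = $18,427.50
Legal assistant: 122.5 × $80 = $9,800.00
Subtotal: $125,786.00
Less 13.5% discount: −$16,981.11
Total: $125,786.00 − $16,981.11 = $108,804.89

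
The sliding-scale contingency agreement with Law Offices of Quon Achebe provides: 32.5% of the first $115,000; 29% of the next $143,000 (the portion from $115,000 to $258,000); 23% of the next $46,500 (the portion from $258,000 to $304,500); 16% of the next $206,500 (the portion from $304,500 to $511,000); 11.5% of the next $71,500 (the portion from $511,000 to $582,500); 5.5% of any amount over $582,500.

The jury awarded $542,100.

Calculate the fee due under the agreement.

First $115,000 at 32.5% = $37,375.00
Next $143,000 at 29% = $41,470.00
Next $46,500 at 23% = $10,695.00
Next $206,500 at 16% = $33,040.00
Remaining $31,100 at 11.5% = $3,576.50
Fee: $37,375.00 + $41,470.00 + $10,695.00 + $33,040.00 + $3,576.50 = $126,156.50

$126,156.50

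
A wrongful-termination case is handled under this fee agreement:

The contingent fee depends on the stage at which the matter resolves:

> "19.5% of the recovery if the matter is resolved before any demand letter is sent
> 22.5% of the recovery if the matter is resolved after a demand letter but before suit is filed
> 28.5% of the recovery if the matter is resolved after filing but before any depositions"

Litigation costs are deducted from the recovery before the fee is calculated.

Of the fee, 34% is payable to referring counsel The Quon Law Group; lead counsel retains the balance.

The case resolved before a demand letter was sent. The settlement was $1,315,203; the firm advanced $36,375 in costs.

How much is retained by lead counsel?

$164,585.16

Fee base (net of costs): $1,315,203 − $36,375 = $1,278,828
The matter resolved before a demand letter was sent, so the 19.5% rate applies.
$1,278,828 × 19.5% = $249,371.46
Referral share: 34% of $249,371.46 = $84,786.30; lead counsel retains $249,371.46 − $84,786.30 = $164,585.16.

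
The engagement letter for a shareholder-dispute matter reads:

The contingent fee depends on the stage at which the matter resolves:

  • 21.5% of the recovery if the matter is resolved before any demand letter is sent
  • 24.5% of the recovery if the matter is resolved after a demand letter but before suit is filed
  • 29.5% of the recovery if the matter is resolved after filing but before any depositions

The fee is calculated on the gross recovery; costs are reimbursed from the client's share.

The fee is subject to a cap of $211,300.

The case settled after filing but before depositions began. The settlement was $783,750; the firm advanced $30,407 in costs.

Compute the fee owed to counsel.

Fee base is the gross recovery, $783,750; costs are reimbursed separately.
The matter settled after filing but before depositions began, so the 29.5% rate applies.
$783,750 × 29.5% = $231,206.25
$231,206.25 exceeds the $211,300 cap, so the fee is capped at $211,300.00.

$211,300.00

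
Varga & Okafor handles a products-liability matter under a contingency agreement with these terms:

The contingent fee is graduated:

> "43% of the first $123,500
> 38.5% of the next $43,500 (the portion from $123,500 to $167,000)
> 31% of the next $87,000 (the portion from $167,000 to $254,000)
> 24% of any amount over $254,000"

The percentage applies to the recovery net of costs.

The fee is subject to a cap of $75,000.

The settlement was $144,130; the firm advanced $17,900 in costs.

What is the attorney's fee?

$54,156.05

Fee base (net of costs): $144,130 − $17,900 = $126,230
First $123,500 at 43% = $53,105.00
Remaining $2,730 at 38.5% = $1,051.05
Fee: $53,105.00 + $1,051.05 = $54,156.05
$54,156.05 is under the $75,000 cap.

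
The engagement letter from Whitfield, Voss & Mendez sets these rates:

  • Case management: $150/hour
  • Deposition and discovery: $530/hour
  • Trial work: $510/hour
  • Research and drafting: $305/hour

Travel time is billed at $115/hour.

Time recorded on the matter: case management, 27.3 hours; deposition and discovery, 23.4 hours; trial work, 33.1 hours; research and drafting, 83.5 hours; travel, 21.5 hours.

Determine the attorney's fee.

$61,318.00

Case management: 27.3 × $150 = $4,095.00
Deposition and discovery: 23.4 × $530 = $12,402.00
Trial work: 33.1 × $510 = $16,881.00
Research and drafting: 83.5 × $305 = $25,467.50
Subtotal: $4,095.00 + $12,402.00 + $16,881.00 + $25,467.50 = $58,845.50
Travel: 21.5 × $115 = $2,472.50
Total: $58,845.50 + $2,472.50 = $61,318.00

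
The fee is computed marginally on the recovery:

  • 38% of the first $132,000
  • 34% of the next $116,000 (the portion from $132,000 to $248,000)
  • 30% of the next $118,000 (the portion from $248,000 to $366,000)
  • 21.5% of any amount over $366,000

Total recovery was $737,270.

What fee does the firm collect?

First $132,000 at 38% = $50,160.00
Next $116,000 at 34% = $39,440.00
Next $118,000 at 30% = $35,400.00
Remaining $371,270 at 21.5% = $79,823.05
Fee: $50,160.00 + $39,440.00 + $35,400.00 + $79,823.05 = $204,823.05

$204,823.05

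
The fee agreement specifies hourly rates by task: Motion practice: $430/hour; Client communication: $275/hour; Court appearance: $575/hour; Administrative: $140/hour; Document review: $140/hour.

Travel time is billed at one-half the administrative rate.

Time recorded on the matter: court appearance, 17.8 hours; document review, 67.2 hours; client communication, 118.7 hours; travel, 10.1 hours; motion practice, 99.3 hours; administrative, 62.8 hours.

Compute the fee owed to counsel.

Motion practice: 99.3 × $430 = $42,699.00
Client communication: 118.7 × $275 = $32,642.50
Court appearance: 17.8 × $575 = $10,235.00
Administrative: 62.8 × $140 = $8,792.00
Document review: 67.2 × $140 = $9,408.00
Subtotal: $42,699.00 + $32,642.50 + $10,235.00 + $8,792.00 + $9,408.00 = $103,776.50
Travel: 10.1 × ($140 ÷ 2) = 10.1 × $70.00 = $707.00
Total: $103,776.50 + $707.00 = $104,483.50

$104,483.50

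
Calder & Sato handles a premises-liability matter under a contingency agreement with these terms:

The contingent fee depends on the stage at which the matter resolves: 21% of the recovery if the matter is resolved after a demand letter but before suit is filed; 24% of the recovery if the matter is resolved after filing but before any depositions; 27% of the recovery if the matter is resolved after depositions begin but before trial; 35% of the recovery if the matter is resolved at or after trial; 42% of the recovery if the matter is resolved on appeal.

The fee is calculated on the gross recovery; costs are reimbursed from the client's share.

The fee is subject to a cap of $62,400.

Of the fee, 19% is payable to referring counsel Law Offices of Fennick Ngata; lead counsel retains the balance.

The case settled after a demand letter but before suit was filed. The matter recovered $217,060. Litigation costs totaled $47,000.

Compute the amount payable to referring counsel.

Fee base is the gross recovery, $217,060; costs are reimbursed separately.
The matter settled after a demand letter but before suit was filed, so the 21% rate applies.
$217,060 × 21% = $45,582.60
$45,582.60 is under the $62,400 cap.
Referral share: 19% of $45,582.60 = $8,660.69; lead counsel retains $45,582.60 − $8,660.69 = $36,921.91.

$8,660.69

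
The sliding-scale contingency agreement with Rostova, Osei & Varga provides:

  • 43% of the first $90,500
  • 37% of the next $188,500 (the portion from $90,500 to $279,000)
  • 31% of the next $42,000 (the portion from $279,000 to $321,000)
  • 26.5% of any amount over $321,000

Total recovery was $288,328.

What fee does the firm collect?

First $90,500 at 43% = $38,915.00
Next $188,500 at 37% = $69,745.00
Remaining $9,328 at 31% = $2,891.68
Fee: $38,915.00 + $69,745.00 + $2,891.68 = $111,551.68

$111,551.68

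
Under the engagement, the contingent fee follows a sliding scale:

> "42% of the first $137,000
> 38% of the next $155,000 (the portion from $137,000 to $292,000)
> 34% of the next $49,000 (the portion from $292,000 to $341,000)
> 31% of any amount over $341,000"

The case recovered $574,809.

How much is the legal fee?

First $137,000 at 42% = $57,540.00
Next $155,000 at 38% = $58,900.00
Next $49,000 at 34% = $16,660.00
Remaining $233,809 at 31% = $72,480.79
Fee: $57,540.00 + $58,900.00 + $16,660.00 + $72,480.79 = $205,580.79

$205,580.79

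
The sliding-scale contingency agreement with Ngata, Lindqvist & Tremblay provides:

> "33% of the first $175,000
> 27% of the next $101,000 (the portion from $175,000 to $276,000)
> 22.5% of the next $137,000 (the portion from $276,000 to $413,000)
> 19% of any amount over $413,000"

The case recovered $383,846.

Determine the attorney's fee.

First $175,000 at 33% = $57,750.00
Next $101,000 at 27% = $27,270.00
Remaining $107,846 at 22.5% = $24,265.35
Fee: $57,750.00 + $27,270.00 + $24,265.35 = $109,285.35

$109,285.35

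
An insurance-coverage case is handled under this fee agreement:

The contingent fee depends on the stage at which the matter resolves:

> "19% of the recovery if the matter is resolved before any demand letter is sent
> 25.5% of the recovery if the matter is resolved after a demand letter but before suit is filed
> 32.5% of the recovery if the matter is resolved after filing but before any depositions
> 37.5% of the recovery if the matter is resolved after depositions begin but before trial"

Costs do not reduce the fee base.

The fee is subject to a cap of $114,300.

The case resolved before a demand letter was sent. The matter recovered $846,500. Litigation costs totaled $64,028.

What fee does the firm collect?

Fee base is the gross recovery, $846,500; costs are reimbursed separately.
The matter resolved before a demand letter was sent, so the 19% rate applies.
$846,500 × 19% = $160,835.00
$160,835.00 exceeds the $114,300 cap, so the fee is capped at $114,300.00.

$114,300.00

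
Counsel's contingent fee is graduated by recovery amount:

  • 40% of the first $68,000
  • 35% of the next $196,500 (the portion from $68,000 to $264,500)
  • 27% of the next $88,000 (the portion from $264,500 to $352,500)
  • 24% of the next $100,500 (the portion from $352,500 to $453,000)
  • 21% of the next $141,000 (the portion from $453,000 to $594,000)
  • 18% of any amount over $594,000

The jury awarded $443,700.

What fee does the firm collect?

First $68,000 at 40% = $27,200.00
Next $196,500 at 35% = $68,775.00
Next $88,000 at 27% = $23,760.00
Remaining $91,200 at 24% = $21,888.00
Fee: $27,200.00 + $68,775.00 + $23,760.00 + $21,888.00 = $141,623.00

$141,623.00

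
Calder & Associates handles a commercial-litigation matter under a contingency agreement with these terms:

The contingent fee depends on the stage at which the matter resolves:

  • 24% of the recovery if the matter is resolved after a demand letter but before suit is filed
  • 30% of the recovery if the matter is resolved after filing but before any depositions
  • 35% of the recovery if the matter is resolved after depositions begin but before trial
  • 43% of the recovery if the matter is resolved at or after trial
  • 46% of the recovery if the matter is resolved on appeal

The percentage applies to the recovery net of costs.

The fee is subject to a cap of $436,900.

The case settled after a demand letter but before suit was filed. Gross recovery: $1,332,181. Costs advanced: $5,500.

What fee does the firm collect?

Fee base (net of costs): $1,332,181 − $5,500 = $1,326,681
The matter settled after a demand letter but before suit was filed, so the 24% rate applies.
$1,326,681 × 24% = $318,403.44
$318,403.44 is under the $436,900 cap.

$318,403.44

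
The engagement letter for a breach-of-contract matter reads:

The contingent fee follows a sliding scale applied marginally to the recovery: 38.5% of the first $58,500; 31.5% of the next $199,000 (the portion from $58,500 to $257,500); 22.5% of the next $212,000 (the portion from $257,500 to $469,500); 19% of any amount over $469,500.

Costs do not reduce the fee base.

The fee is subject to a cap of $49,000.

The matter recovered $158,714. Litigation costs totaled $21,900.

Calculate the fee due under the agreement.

$49,000.00

Fee base is the gross recovery, $158,714; costs are reimbursed separately.
First $58,500 at 38.5% = $22,522.50
Remaining $100,214 at 31.5% = $31,567.41
Fee: $22,522.50 + $31,567.41 = $54,089.91
$54,089.91 exceeds the $49,000 cap, so the fee is capped at $49,000.00.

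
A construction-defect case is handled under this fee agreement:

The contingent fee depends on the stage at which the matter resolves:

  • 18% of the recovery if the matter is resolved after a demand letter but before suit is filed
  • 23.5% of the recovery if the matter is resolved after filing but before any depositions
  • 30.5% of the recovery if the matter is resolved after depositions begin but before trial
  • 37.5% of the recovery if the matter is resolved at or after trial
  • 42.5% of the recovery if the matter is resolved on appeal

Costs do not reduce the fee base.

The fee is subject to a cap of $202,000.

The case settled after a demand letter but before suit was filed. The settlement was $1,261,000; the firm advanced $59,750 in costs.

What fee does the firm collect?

Fee base is the gross recovery, $1,261,000; costs are reimbursed separately.
The matter settled after a demand letter but before suit was filed, so the 18% rate applies.
$1,261,000 × 18% = $226,980.00
$226,980.00 exceeds the $202,000 cap, so the fee is capped at $202,000.00.

$202,000.00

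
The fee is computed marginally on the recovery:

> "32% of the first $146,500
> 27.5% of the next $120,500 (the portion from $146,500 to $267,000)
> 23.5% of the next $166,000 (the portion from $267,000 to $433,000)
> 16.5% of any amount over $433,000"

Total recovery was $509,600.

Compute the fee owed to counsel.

First $146,500 at 32% = $46,880.00
Next $120,500 at 27.5% = $33,137.50
Next $166,000 at 23.5% = $39,010.00
Remaining $76,600 at 16.5% = $12,639.00
Fee: $46,880.00 + $33,137.50 + $39,010.00 + $12,639.00 = $131,666.50

$131,666.50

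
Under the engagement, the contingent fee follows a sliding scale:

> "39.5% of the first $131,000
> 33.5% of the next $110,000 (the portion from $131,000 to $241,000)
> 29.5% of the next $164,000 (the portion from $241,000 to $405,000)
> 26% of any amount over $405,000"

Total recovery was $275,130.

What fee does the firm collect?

$98,663.35

First $131,000 at 39.5% = $51,745.00
Next $110,000 at 33.5% = $36,850.00
Remaining $34,130 at 29.5% = $10,068.35
Fee: $51,745.00 + $36,850.00 + $10,068.35 = $98,663.35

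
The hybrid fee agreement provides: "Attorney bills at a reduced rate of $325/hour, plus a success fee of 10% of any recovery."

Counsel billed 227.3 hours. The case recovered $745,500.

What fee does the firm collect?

Hourly: 227.3 × $325 = $73,872.50
Success fee: 10% of $745,500 = $74,550.00
Total: $73,872.50 + $74,550.00 = $148,422.50

$148,422.50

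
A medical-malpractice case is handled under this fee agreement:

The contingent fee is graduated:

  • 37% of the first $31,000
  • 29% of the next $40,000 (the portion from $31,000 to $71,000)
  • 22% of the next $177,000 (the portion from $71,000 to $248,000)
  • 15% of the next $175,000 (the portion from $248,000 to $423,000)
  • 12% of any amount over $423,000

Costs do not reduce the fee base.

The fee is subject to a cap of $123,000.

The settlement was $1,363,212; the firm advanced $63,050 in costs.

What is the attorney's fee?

Fee base is the gross recovery, $1,363,212; costs are reimbursed separately.
First $31,000 at 37% = $11,470.00
Next $40,000 at 29% = $11,600.00
Next $177,000 at 22% = $38,940.00
Next $175,000 at 15% = $26,250.00
Remaining $940,212 at 12% = $112,825.44
Fee: $11,470.00 + $11,600.00 + $38,940.00 + $26,250.00 + $112,825.44 = $201,085.44
$201,085.44 exceeds the $123,000 cap, so the fee is capped at $123,000.00.

$123,000.00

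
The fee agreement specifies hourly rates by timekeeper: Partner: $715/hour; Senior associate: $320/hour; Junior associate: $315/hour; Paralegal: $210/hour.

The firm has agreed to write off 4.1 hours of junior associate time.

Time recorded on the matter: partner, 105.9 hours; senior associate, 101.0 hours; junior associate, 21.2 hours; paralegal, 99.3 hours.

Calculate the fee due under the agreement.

Partner: 105.9 × $715 = $75,718.50
Senior associate: 101.0 × $320 = $32,320.00
Junior associate: 21.2 × $315 = $6,678.00
Paralegal: 99.3 × $210 = $20,853.00
Subtotal: $135,569.50
Write-off: 4.1 × $315 = $1,291.50
Total: $135,569.50 − $1,291.50 = $134,278.00

$134,278.00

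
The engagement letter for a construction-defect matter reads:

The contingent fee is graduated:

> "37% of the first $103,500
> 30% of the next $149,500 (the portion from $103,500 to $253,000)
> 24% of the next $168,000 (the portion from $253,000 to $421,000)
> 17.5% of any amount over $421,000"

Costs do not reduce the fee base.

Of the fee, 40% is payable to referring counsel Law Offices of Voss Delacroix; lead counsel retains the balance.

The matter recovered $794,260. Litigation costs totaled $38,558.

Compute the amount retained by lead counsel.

$113,271.30

Fee base is the gross recovery, $794,260; costs are reimbursed separately.
First $103,500 at 37% = $38,295.00
Next $149,500 at 30% = $44,850.00
Next $168,000 at 24% = $40,320.00
Remaining $373,260 at 17.5% = $65,320.50
Fee: $38,295.00 + $44,850.00 + $40,320.00 + $65,320.50 = $188,785.50
Referral share: 40% of $188,785.50 = $75,514.20; lead counsel retains $188,785.50 − $75,514.20 = $113,271.30.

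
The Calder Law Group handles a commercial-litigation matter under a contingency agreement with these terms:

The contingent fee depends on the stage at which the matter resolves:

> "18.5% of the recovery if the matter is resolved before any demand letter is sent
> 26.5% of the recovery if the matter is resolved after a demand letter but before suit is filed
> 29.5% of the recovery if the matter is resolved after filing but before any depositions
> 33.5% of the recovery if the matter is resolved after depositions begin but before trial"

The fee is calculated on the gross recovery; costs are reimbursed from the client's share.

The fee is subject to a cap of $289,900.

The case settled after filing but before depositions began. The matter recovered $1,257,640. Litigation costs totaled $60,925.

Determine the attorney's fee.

Fee base is the gross recovery, $1,257,640; costs are reimbursed separately.
The matter settled after filing but before depositions began, so the 29.5% rate applies.
$1,257,640 × 29.5% = $371,003.80
$371,003.80 exceeds the $289,900 cap, so the fee is capped at $289,900.00.

$289,900.00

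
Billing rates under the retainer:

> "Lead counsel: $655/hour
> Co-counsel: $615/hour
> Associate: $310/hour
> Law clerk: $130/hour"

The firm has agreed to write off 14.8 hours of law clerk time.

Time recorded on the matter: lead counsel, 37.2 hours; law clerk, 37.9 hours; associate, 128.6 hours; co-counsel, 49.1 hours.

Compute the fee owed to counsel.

$97,431.50

Lead counsel: 37.2 × $655 = $24,366.00
Co-counsel: 49.1 × $615 = $30,196.50
Associate: 128.6 × $310 = $39,866.00
Law clerk: 37.9 × $130 = $4,927.00
Subtotal: $99,355.50
Write-off: 14.8 × $130 = $1,924.00
Total: $99,355.50 − $1,924.00 = $97,431.50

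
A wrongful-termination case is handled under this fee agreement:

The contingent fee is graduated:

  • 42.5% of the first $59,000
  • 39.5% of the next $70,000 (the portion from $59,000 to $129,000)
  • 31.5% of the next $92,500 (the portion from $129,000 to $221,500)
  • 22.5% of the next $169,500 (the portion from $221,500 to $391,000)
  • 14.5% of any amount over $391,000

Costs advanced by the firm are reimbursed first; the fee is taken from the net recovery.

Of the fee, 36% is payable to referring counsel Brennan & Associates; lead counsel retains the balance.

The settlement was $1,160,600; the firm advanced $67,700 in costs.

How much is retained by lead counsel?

Fee base (net of costs): $1,160,600 − $67,700 = $1,092,900
First $59,000 at 42.5% = $25,075.00
Next $70,000 at 39.5% = $27,650.00
Next $92,500 at 31.5% = $29,137.50
Next $169,500 at 22.5% = $38,137.50
Remaining $701,900 at 14.5% = $101,775.50
Fee: $25,075.00 + $27,650.00 + $29,137.50 + $38,137.50 + $101,775.50 = $221,775.50
Referral share: 36% of $221,775.50 = $79,839.18; lead counsel retains $221,775.50 − $79,839.18 = $141,936.32.

$141,936.32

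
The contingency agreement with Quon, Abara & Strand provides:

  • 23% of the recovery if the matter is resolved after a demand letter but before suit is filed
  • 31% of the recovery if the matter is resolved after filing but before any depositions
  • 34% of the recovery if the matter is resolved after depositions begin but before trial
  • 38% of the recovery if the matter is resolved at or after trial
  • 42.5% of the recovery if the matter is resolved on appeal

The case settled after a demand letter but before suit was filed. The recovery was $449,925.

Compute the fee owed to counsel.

$103,482.75

The matter settled after a demand letter but before suit was filed, so the 23% rate applies.
$449,925 × 23% = $103,482.75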